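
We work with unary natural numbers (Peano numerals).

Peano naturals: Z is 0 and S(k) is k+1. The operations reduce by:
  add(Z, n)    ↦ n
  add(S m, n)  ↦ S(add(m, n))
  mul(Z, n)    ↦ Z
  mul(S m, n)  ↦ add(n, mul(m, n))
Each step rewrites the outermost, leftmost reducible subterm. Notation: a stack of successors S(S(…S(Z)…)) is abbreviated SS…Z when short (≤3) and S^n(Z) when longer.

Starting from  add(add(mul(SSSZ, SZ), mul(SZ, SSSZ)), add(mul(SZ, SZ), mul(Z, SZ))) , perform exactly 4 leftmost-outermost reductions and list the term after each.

Answer: after 4 steps: S(add(add(add(Z, mul(SSZ, SZ)), mul(SZ, SSSZ)), add(mul(SZ, SZ), mul(Z, SZ))))

Derivation:
  start: add(add(mul(SSSZ, SZ), mul(SZ, SSSZ)), add(mul(SZ, SZ), mul(Z, SZ)))
  →1  add(add(add(SZ, mul(SSZ, SZ)), mul(SZ, SSSZ)), add(mul(SZ, SZ), mul(Z, SZ)))
  →2  add(add(S(add(Z, mul(SSZ, SZ))), mul(SZ, SSSZ)), add(mul(SZ, SZ), mul(Z, SZ)))
  →3  add(S(add(add(Z, mul(SSZ, SZ)), mul(SZ, SSSZ))), add(mul(SZ, SZ), mul(Z, SZ)))
  →4  S(add(add(add(Z, mul(SSZ, SZ)), mul(SZ, SSSZ)), add(mul(SZ, SZ), mul(Z, SZ))))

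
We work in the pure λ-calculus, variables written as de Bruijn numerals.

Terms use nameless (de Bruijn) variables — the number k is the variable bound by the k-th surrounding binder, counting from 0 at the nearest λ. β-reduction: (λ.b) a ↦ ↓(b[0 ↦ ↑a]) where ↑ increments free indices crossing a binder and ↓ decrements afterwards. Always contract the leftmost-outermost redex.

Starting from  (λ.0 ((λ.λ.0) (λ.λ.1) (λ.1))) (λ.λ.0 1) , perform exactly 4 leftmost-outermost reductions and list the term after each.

Answer: after 4 steps: λ.0 (λ.λ.λ.0 1)

Reduction:
  start: (λ.0 ((λ.λ.0) (λ.λ.1) (λ.1))) (λ.λ.0 1)
  step 1: (λ.λ.0 1) ((λ.λ.0) (λ.λ.1) (λ.λ.λ.0 1))
  step 2: λ.0 ((λ.λ.0) (λ.λ.1) (λ.λ.λ.0 1))
  step 3: λ.0 ((λ.0) (λ.λ.λ.0 1))
  step 4: λ.0 (λ.λ.λ.0 1)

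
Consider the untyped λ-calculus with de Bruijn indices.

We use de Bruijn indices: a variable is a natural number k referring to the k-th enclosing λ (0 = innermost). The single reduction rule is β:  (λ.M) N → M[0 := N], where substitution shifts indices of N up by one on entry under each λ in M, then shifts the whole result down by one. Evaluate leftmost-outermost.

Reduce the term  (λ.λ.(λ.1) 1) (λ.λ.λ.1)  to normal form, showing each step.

  start: (λ.λ.(λ.1) 1) (λ.λ.λ.1)
  [1] λ.(λ.1) (λ.λ.λ.1)
  [2] λ.0

Answer: normal form = λ.0  (in 2 steps)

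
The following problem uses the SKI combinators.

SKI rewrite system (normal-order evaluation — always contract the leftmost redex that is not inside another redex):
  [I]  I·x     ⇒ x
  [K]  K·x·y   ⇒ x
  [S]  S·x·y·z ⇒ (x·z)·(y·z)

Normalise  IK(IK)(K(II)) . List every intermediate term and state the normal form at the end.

Answer: normal form = K  (in 3 steps)

Reduction:
  start: IK(IK)(K(II))
  [1] K(IK)(K(II))
  [2] IK
  [3] K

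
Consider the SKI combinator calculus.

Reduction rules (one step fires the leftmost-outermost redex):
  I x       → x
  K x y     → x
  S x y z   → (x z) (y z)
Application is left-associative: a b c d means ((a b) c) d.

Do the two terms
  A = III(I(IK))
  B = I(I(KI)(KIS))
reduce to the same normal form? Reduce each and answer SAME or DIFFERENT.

Answer: DIFFERENT — A ⇓ K, B ⇓ I

Working:
Term A:
  start: III(I(IK))
  [1] II(I(IK))
  [2] I(I(IK))
  [3] I(IK)
  [4] IK
  [5] K

Term B:
  start: I(I(KI)(KIS))
  [1] I(KI)(KIS)
  [2] KI(KIS)
  [3] I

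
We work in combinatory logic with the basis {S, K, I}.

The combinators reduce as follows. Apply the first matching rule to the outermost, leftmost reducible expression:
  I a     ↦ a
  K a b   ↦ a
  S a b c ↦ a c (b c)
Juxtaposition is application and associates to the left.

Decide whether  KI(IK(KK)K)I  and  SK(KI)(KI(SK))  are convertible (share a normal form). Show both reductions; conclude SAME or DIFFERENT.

Answer: SAME — A ⇓ I, B ⇓ I

Working:
Term A:
  start: KI(IK(KK)K)I
  →1  II
  →2  I

Term B:
  start: SK(KI)(KI(SK))
  →1  K(KI(SK))(KI(KI(SK)))
  →2  KI(SK)
  →3  I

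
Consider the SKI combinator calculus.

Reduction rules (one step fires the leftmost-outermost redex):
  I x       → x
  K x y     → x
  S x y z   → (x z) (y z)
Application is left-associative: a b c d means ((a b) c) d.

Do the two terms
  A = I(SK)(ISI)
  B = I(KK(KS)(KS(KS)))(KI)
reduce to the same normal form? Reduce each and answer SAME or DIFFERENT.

Answer: DIFFERENT — A ⇓ SK(SI), B ⇓ S

Working:
Term A:
  start: I(SK)(ISI)
  [1] SK(ISI)
  [2] SK(SI)

Term B:
  start: I(KK(KS)(KS(KS)))(KI)
  [1] KK(KS)(KS(KS))(KI)
  [2] K(KS(KS))(KI)
  [3] KS(KS)
  [4] S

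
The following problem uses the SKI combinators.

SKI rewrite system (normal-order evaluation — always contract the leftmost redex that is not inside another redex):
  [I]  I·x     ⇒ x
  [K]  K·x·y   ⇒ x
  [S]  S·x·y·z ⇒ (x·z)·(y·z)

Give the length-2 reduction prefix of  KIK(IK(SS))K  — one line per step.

Answer: after 2 steps: IK(SS)K

Reduction:
  start: KIK(IK(SS))K
  →1  I(IK(SS))K
  →2  IK(SS)K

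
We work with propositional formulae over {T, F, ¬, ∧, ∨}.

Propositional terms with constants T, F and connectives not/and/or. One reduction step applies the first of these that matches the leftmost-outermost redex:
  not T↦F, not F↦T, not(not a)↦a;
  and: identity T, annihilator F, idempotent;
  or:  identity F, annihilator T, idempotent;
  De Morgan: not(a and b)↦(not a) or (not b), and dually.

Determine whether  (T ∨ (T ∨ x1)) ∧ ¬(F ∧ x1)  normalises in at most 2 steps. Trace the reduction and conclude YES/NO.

  start: (T ∨ (T ∨ x1)) ∧ ¬(F ∧ x1)
  step 1: T ∧ ¬(F ∧ x1)
  step 2: ¬(F ∧ x1)

Answer: NO — after 2 steps the term is ¬(F ∧ x1), not yet normal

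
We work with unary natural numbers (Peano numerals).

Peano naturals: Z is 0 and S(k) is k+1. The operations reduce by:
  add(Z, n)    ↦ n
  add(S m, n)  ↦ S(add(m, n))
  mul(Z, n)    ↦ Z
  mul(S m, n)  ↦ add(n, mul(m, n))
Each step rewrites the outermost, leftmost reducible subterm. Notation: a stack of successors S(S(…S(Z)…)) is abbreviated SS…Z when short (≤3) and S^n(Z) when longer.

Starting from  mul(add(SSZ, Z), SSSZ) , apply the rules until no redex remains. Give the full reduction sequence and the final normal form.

Answer: normal form = S^6(Z)  (in 14 steps)

Working:
  start: mul(add(SSZ, Z), SSSZ)
  [1] mul(S(add(SZ, Z)), SSSZ)
  [2] add(SSSZ, mul(add(SZ, Z), SSSZ))
  [3] S(add(SSZ, mul(add(SZ, Z), SSSZ)))
  [4] S(S(add(SZ, mul(add(SZ, Z), SSSZ))))
  [5] S(S(S(add(Z, mul(add(SZ, Z), SSSZ)))))
  [6] S(S(S(mul(add(SZ, Z), SSSZ))))
  [7] S(S(S(mul(S(add(Z, Z)), SSSZ))))
  [8] S(S(S(add(SSSZ, mul(add(Z, Z), SSSZ)))))
  [9] S(S(S(S(add(SSZ, mul(add(Z, Z), SSSZ))))))
  [10] S(S(S(S(S(add(SZ, mul(add(Z, Z), SSSZ)))))))
  [11] S(S(S(S(S(S(add(Z, mul(add(Z, Z), SSSZ))))))))
  [12] S(S(S(S(S(S(mul(add(Z, Z), SSSZ)))))))
  [13] S(S(S(S(S(S(mul(Z, SSSZ)))))))
  [14] S^6(Z)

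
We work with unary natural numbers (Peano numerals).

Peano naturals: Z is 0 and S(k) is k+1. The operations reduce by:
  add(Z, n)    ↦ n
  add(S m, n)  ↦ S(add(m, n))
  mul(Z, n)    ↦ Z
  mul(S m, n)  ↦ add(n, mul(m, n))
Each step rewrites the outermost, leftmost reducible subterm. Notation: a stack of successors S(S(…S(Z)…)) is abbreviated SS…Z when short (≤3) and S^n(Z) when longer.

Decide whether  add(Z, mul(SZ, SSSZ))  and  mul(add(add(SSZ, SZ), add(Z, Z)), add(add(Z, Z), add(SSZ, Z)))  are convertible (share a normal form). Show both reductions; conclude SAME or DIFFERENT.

Term A:
  start: add(Z, mul(SZ, SSSZ))
  →1  mul(SZ, SSSZ)
  →2  add(SSSZ, mul(Z, SSSZ))
  →3  S(add(SSZ, mul(Z, SSSZ)))
  →4  S(S(add(SZ, mul(Z, SSSZ))))
  →5  S(S(S(add(Z, mul(Z, SSSZ)))))
  →6  S(S(S(mul(Z, SSSZ))))
  →7  SSSZ

Term B:
  start: mul(add(add(SSZ, SZ), add(Z, Z)), add(add(Z, Z), add(SSZ, Z)))
  →1  mul(add(S(add(SZ, SZ)), add(Z, Z)), add(add(Z, Z), add(SSZ, Z)))
  →2  mul(S(add(add(SZ, SZ), add(Z, Z))), add(add(Z, Z), add(SSZ, Z)))
  →3  add(add(add(Z, Z), add(SSZ, Z)), mul(add(add(SZ, SZ), add(Z, Z)), add(add(Z, Z), add(SSZ, Z))))
  →4  add(add(Z, add(SSZ, Z)), mul(add(add(SZ, SZ), add(Z, Z)), add(add(Z, Z), add(SSZ, Z))))
  →5  add(add(SSZ, Z), mul(add(add(SZ, SZ), add(Z, Z)), add(add(Z, Z), add(SSZ, Z))))
  →6  add(S(add(SZ, Z)), mul(add(add(SZ, SZ), add(Z, Z)), add(add(Z, Z), add(SSZ, Z))))
  →7  S(add(add(SZ, Z), mul(add(add(SZ, SZ), add(Z, Z)), add(add(Z, Z), add(SSZ, Z)))))
  →8  S(add(S(add(Z, Z)), mul(add(add(SZ, SZ), add(Z, Z)), add(add(Z, Z), add(SSZ, Z)))))
  →9  S(S(add(add(Z, Z), mul(add(add(SZ, SZ), add(Z, Z)), add(add(Z, Z), add(SSZ, Z))))))
  →10  S(S(add(Z, mul(add(add(SZ, SZ), add(Z, Z)), add(add(Z, Z), add(SSZ, Z))))))
  →11  S(S(mul(add(add(SZ, SZ), add(Z, Z)), add(add(Z, Z), add(SSZ, Z)))))
  →12  S(S(mul(add(S(add(Z, SZ)), add(Z, Z)), add(add(Z, Z), add(SSZ, Z)))))
  →13  S(S(mul(S(add(add(Z, SZ), add(Z, Z))), add(add(Z, Z), add(SSZ, Z)))))
  →14  S(S(add(add(add(Z, Z), add(SSZ, Z)), mul(add(add(Z, SZ), add(Z, Z)), add(add(Z, Z), add(SSZ, Z))))))
  →15  S(S(add(add(Z, add(SSZ, Z)), mul(add(add(Z, SZ), add(Z, Z)), add(add(Z, Z), add(SSZ, Z))))))
  →16  S(S(add(add(SSZ, Z), mul(add(add(Z, SZ), add(Z, Z)), add(add(Z, Z), add(SSZ, Z))))))
  →17  S(S(add(S(add(SZ, Z)), mul(add(add(Z, SZ), add(Z, Z)), add(add(Z, Z), add(SSZ, Z))))))
  →18  S(S(S(add(add(SZ, Z), mul(add(add(Z, SZ), add(Z, Z)), add(add(Z, Z), add(SSZ, Z)))))))
  →19  S(S(S(add(S(add(Z, Z)), mul(add(add(Z, SZ), add(Z, Z)), add(add(Z, Z), add(SSZ, Z)))))))
  →20  S(S(S(S(add(add(Z, Z), mul(add(add(Z, SZ), add(Z, Z)), add(add(Z, Z), add(SSZ, Z))))))))
  →21  S(S(S(S(add(Z, mul(add(add(Z, SZ), add(Z, Z)), add(add(Z, Z), add(SSZ, Z))))))))
  →22  S(S(S(S(mul(add(add(Z, SZ), add(Z, Z)), add(add(Z, Z), add(SSZ, Z)))))))
  →23  S(S(S(S(mul(add(SZ, add(Z, Z)), add(add(Z, Z), add(SSZ, Z)))))))
  →24  S(S(S(S(mul(S(add(Z, add(Z, Z))), add(add(Z, Z), add(SSZ, Z)))))))
  →25  S(S(S(S(add(add(add(Z, Z), add(SSZ, Z)), mul(add(Z, add(Z, Z)), add(add(Z, Z), add(SSZ, Z))))))))
  →26  S(S(S(S(add(add(Z, add(SSZ, Z)), mul(add(Z, add(Z, Z)), add(add(Z, Z), add(SSZ, Z))))))))
  →27  S(S(S(S(add(add(SSZ, Z), mul(add(Z, add(Z, Z)), add(add(Z, Z), add(SSZ, Z))))))))
  →28  S(S(S(S(add(S(add(SZ, Z)), mul(add(Z, add(Z, Z)), add(add(Z, Z), add(SSZ, Z))))))))
  →29  S(S(S(S(S(add(add(SZ, Z), mul(add(Z, add(Z, Z)), add(add(Z, Z), add(SSZ, Z)))))))))
  →30  S(S(S(S(S(add(S(add(Z, Z)), mul(add(Z, add(Z, Z)), add(add(Z, Z), add(SSZ, Z)))))))))
  →31  S(S(S(S(S(S(add(add(Z, Z), mul(add(Z, add(Z, Z)), add(add(Z, Z), add(SSZ, Z))))))))))
  →32  S(S(S(S(S(S(add(Z, mul(add(Z, add(Z, Z)), add(add(Z, Z), add(SSZ, Z))))))))))
  →33  S(S(S(S(S(S(mul(add(Z, add(Z, Z)), add(add(Z, Z), add(SSZ, Z)))))))))
  →34  S(S(S(S(S(S(mul(add(Z, Z), add(add(Z, Z), add(SSZ, Z)))))))))
  →35  S(S(S(S(S(S(mul(Z, add(add(Z, Z), add(SSZ, Z)))))))))
  →36  S^6(Z)

Answer: DIFFERENT — A ⇓ SSSZ, B ⇓ S^6(Z)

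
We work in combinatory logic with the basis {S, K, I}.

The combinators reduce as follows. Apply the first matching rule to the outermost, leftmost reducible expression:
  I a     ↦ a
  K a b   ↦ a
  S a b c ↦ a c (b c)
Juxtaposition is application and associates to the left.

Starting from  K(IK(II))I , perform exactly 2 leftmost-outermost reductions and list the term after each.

  start: K(IK(II))I
  step 1: IK(II)
  step 2: K(II)

Answer: after 2 steps: K(II)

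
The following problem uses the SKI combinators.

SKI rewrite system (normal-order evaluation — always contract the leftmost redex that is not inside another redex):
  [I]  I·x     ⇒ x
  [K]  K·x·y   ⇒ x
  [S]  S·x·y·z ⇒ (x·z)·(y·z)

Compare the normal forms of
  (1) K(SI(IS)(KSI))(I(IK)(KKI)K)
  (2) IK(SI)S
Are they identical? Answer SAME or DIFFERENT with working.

Answer: DIFFERENT — A ⇓ S(SS), B ⇓ SI

Derivation:
Term A:
  start: K(SI(IS)(KSI))(I(IK)(KKI)K)
  [1] SI(IS)(KSI)
  [2] I(KSI)(IS(KSI))
  [3] KSI(IS(KSI))
  [4] S(IS(KSI))
  [5] S(S(KSI))
  [6] S(SS)

Term B:
  start: IK(SI)S
  [1] K(SI)S
  [2] SI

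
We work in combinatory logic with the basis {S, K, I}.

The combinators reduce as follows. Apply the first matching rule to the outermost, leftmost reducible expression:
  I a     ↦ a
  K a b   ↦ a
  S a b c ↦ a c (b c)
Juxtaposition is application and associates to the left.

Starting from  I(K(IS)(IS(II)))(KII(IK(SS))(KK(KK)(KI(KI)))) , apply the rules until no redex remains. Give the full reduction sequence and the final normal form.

  start: I(K(IS)(IS(II)))(KII(IK(SS))(KK(KK)(KI(KI))))
  step 1: K(IS)(IS(II))(KII(IK(SS))(KK(KK)(KI(KI))))
  step 2: IS(KII(IK(SS))(KK(KK)(KI(KI))))
  step 3: S(KII(IK(SS))(KK(KK)(KI(KI))))
  step 4: S(I(IK(SS))(KK(KK)(KI(KI))))
  step 5: S(IK(SS)(KK(KK)(KI(KI))))
  step 6: S(K(SS)(KK(KK)(KI(KI))))
  step 7: S(SS)

Answer: normal form = S(SS)  (in 7 steps)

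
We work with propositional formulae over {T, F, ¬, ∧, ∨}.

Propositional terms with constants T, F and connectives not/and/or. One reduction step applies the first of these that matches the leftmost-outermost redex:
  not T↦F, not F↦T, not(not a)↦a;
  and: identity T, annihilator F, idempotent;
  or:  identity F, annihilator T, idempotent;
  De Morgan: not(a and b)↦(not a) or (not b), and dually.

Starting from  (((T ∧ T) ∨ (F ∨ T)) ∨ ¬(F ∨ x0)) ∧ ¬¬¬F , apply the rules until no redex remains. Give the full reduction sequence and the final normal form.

  start: (((T ∧ T) ∨ (F ∨ T)) ∨ ¬(F ∨ x0)) ∧ ¬¬¬F
  →1  ((T ∨ (F ∨ T)) ∨ ¬(F ∨ x0)) ∧ ¬¬¬F
  →2  (T ∨ ¬(F ∨ x0)) ∧ ¬¬¬F
  →3  T ∧ ¬¬¬F
  →4  ¬¬¬F
  →5  ¬F
  →6  T

Answer: normal form = T  (in 6 steps)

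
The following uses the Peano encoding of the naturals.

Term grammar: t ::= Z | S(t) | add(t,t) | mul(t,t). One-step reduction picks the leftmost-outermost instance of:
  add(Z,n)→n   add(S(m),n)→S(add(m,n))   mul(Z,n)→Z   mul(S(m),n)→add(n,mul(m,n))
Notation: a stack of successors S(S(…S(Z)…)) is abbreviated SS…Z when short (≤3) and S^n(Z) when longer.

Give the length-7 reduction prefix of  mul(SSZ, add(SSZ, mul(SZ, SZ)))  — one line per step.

  start: mul(SSZ, add(SSZ, mul(SZ, SZ)))
  →1  add(add(SSZ, mul(SZ, SZ)), mul(SZ, add(SSZ, mul(SZ, SZ))))
  →2  add(S(add(SZ, mul(SZ, SZ))), mul(SZ, add(SSZ, mul(SZ, SZ))))
  →3  S(add(add(SZ, mul(SZ, SZ)), mul(SZ, add(SSZ, mul(SZ, SZ)))))
  →4  S(add(S(add(Z, mul(SZ, SZ))), mul(SZ, add(SSZ, mul(SZ, SZ)))))
  →5  S(S(add(add(Z, mul(SZ, SZ)), mul(SZ, add(SSZ, mul(SZ, SZ))))))
  →6  S(S(add(mul(SZ, SZ), mul(SZ, add(SSZ, mul(SZ, SZ))))))
  →7  S(S(add(add(SZ, mul(Z, SZ)), mul(SZ, add(SSZ, mul(SZ, SZ))))))

Answer: after 7 steps: S(S(add(add(SZ, mul(Z, SZ)), mul(SZ, add(SSZ, mul(SZ, SZ))))))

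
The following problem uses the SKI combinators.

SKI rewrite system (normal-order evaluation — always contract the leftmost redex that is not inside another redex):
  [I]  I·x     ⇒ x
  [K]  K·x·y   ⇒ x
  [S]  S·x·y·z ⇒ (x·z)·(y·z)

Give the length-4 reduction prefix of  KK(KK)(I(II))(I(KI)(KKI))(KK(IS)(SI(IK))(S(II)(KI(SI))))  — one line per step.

Answer: after 4 steps: I(KK(IS)(SI(IK))(S(II)(KI(SI))))

Reduction:
  start: KK(KK)(I(II))(I(KI)(KKI))(KK(IS)(SI(IK))(S(II)(KI(SI))))
  step 1: K(I(II))(I(KI)(KKI))(KK(IS)(SI(IK))(S(II)(KI(SI))))
  step 2: I(II)(KK(IS)(SI(IK))(S(II)(KI(SI))))
  step 3: II(KK(IS)(SI(IK))(S(II)(KI(SI))))
  step 4: I(KK(IS)(SI(IK))(S(II)(KI(SI))))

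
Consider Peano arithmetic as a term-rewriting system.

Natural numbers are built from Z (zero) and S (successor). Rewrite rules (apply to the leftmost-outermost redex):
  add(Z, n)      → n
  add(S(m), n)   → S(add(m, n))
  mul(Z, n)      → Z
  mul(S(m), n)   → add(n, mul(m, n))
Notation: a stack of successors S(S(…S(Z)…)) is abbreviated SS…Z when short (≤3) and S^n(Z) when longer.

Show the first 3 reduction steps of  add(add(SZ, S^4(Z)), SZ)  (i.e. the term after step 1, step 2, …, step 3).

Answer: after 3 steps: S(add(S^4(Z), SZ))

Working:
  start: add(add(SZ, S^4(Z)), SZ)
  [1] add(S(add(Z, S^4(Z))), SZ)
  [2] S(add(add(Z, S^4(Z)), SZ))
  [3] S(add(S^4(Z), SZ))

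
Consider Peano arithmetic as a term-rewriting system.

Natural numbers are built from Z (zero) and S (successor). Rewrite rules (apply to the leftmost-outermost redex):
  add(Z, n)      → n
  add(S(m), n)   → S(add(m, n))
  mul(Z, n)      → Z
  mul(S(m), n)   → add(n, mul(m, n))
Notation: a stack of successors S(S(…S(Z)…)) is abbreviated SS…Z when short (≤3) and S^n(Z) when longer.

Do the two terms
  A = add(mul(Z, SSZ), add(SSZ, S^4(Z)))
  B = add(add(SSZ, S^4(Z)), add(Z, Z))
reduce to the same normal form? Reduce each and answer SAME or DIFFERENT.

Answer: SAME — A ⇓ S^6(Z), B ⇓ S^6(Z)

Reduction:
Term A:
  start: add(mul(Z, SSZ), add(SSZ, S^4(Z)))
  →1  add(Z, add(SSZ, S^4(Z)))
  →2  add(SSZ, S^4(Z))
  →3  S(add(SZ, S^4(Z)))
  →4  S(S(add(Z, S^4(Z))))
  →5  S^6(Z)

Term B:
  start: add(add(SSZ, S^4(Z)), add(Z, Z))
  →1  add(S(add(SZ, S^4(Z))), add(Z, Z))
  →2  S(add(add(SZ, S^4(Z)), add(Z, Z)))
  →3  S(add(S(add(Z, S^4(Z))), add(Z, Z)))
  →4  S(S(add(add(Z, S^4(Z)), add(Z, Z))))
  →5  S(S(add(S^4(Z), add(Z, Z))))
  →6  S(S(S(add(SSSZ, add(Z, Z)))))
  →7  S(S(S(S(add(SSZ, add(Z, Z))))))
  →8  S(S(S(S(S(add(SZ, add(Z, Z)))))))
  →9  S(S(S(S(S(S(add(Z, add(Z, Z))))))))
  →10  S(S(S(S(S(S(add(Z, Z)))))))
  →11  S^6(Z)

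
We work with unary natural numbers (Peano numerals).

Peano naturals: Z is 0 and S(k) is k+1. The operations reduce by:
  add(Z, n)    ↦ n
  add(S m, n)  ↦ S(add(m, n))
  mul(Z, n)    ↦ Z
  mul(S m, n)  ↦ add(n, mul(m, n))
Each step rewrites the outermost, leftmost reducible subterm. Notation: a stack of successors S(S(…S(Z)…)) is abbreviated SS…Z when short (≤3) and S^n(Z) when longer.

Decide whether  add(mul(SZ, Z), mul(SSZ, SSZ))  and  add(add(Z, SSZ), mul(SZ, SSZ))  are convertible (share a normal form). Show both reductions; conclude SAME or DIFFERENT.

Term A:
  start: add(mul(SZ, Z), mul(SSZ, SSZ))
  →1  add(add(Z, mul(Z, Z)), mul(SSZ, SSZ))
  →2  add(mul(Z, Z), mul(SSZ, SSZ))
  →3  add(Z, mul(SSZ, SSZ))
  →4  mul(SSZ, SSZ)
  →5  add(SSZ, mul(SZ, SSZ))
  →6  S(add(SZ, mul(SZ, SSZ)))
  →7  S(S(add(Z, mul(SZ, SSZ))))
  →8  S(S(mul(SZ, SSZ)))
  →9  S(S(add(SSZ, mul(Z, SSZ))))
  →10  S(S(S(add(SZ, mul(Z, SSZ)))))
  →11  S(S(S(S(add(Z, mul(Z, SSZ))))))
  →12  S(S(S(S(mul(Z, SSZ)))))
  →13  S^4(Z)

Term B:
  start: add(add(Z, SSZ), mul(SZ, SSZ))
  →1  add(SSZ, mul(SZ, SSZ))
  →2  S(add(SZ, mul(SZ, SSZ)))
  →3  S(S(add(Z, mul(SZ, SSZ))))
  →4  S(S(mul(SZ, SSZ)))
  →5  S(S(add(SSZ, mul(Z, SSZ))))
  →6  S(S(S(add(SZ, mul(Z, SSZ)))))
  →7  S(S(S(S(add(Z, mul(Z, SSZ))))))
  →8  S(S(S(S(mul(Z, SSZ)))))
  →9  S^4(Z)

Answer: SAME — A ⇓ S^4(Z), B ⇓ S^4(Z)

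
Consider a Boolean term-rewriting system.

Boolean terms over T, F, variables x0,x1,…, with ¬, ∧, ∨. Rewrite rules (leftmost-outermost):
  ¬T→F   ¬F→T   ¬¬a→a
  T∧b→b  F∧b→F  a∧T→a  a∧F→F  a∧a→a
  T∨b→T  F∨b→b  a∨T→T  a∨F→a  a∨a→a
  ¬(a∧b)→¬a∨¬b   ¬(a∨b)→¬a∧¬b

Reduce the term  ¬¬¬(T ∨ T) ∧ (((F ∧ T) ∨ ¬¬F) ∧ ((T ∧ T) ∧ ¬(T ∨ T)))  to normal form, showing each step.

Answer: normal form = F  (in 5 steps)

Reduction:
  start: ¬¬¬(T ∨ T) ∧ (((F ∧ T) ∨ ¬¬F) ∧ ((T ∧ T) ∧ ¬(T ∨ T)))
  →1  ¬(T ∨ T) ∧ (((F ∧ T) ∨ ¬¬F) ∧ ((T ∧ T) ∧ ¬(T ∨ T)))
  →2  (¬T ∧ ¬T) ∧ (((F ∧ T) ∨ ¬¬F) ∧ ((T ∧ T) ∧ ¬(T ∨ T)))
  →3  ¬T ∧ (((F ∧ T) ∨ ¬¬F) ∧ ((T ∧ T) ∧ ¬(T ∨ T)))
  →4  F ∧ (((F ∧ T) ∨ ¬¬F) ∧ ((T ∧ T) ∧ ¬(T ∨ T)))
  →5  F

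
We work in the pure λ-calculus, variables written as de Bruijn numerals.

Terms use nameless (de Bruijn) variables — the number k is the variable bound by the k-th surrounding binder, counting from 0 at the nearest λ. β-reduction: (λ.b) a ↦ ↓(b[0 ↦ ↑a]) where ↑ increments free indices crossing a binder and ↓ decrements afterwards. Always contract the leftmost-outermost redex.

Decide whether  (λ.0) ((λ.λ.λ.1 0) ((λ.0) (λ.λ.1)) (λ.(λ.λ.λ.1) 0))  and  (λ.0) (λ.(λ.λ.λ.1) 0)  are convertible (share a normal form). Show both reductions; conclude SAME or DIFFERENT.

Answer: SAME — A ⇓ λ.λ.λ.1, B ⇓ λ.λ.λ.1

Reduction:
Term A:
  start: (λ.0) ((λ.λ.λ.1 0) ((λ.0) (λ.λ.1)) (λ.(λ.λ.λ.1) 0))
  →1  (λ.λ.λ.1 0) ((λ.0) (λ.λ.1)) (λ.(λ.λ.λ.1) 0)
  →2  (λ.λ.1 0) (λ.(λ.λ.λ.1) 0)
  →3  λ.(λ.(λ.λ.λ.1) 0) 0
  →4  λ.(λ.λ.λ.1) 0
  →5  λ.λ.λ.1

Term B:
  start: (λ.0) (λ.(λ.λ.λ.1) 0)
  →1  λ.(λ.λ.λ.1) 0
  →2  λ.λ.λ.1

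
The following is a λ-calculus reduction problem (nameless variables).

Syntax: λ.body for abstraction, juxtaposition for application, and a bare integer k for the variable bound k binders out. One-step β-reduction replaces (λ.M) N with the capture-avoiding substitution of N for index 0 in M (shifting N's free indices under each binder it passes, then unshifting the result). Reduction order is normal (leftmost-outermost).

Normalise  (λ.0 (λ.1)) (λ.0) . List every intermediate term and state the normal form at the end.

Answer: normal form = λ.λ.0  (in 2 steps)

Derivation:
  start: (λ.0 (λ.1)) (λ.0)
  →1  (λ.0) (λ.λ.0)
  →2  λ.λ.0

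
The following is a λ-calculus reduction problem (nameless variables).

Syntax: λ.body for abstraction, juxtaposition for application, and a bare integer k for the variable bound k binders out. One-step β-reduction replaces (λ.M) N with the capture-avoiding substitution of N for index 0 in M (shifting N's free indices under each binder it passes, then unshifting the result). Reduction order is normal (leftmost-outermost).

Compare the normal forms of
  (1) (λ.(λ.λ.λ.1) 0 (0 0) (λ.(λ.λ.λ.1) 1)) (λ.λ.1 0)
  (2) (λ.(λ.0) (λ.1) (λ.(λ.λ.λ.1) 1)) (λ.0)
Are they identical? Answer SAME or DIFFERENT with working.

Answer: DIFFERENT — A ⇓ λ.λ.1 0, B ⇓ λ.0

Reduction:
Term A:
  start: (λ.(λ.λ.λ.1) 0 (0 0) (λ.(λ.λ.λ.1) 1)) (λ.λ.1 0)
  step 1: (λ.λ.λ.1) (λ.λ.1 0) ((λ.λ.1 0) (λ.λ.1 0)) (λ.(λ.λ.λ.1) (λ.λ.1 0))
  step 2: (λ.λ.1) ((λ.λ.1 0) (λ.λ.1 0)) (λ.(λ.λ.λ.1) (λ.λ.1 0))
  step 3: (λ.(λ.λ.1 0) (λ.λ.1 0)) (λ.(λ.λ.λ.1) (λ.λ.1 0))
  step 4: (λ.λ.1 0) (λ.λ.1 0)
  step 5: λ.(λ.λ.1 0) 0
  step 6: λ.λ.1 0

Term B:
  start: (λ.(λ.0) (λ.1) (λ.(λ.λ.λ.1) 1)) (λ.0)
  step 1: (λ.0) (λ.λ.0) (λ.(λ.λ.λ.1) (λ.0))
  step 2: (λ.λ.0) (λ.(λ.λ.λ.1) (λ.0))
  step 3: λ.0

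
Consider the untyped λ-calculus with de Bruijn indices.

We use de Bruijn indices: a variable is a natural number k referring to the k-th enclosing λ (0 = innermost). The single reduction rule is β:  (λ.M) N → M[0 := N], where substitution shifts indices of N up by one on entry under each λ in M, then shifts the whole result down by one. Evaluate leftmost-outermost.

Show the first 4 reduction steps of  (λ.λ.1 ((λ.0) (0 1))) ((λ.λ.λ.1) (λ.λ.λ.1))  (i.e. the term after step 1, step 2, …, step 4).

  start: (λ.λ.1 ((λ.0) (0 1))) ((λ.λ.λ.1) (λ.λ.λ.1))
  →1  λ.(λ.λ.λ.1) (λ.λ.λ.1) ((λ.0) (0 ((λ.λ.λ.1) (λ.λ.λ.1))))
  →2  λ.(λ.λ.1) ((λ.0) (0 ((λ.λ.λ.1) (λ.λ.λ.1))))
  →3  λ.λ.(λ.0) (1 ((λ.λ.λ.1) (λ.λ.λ.1)))
  →4  λ.λ.1 ((λ.λ.λ.1) (λ.λ.λ.1))

Answer: after 4 steps: λ.λ.1 ((λ.λ.λ.1) (λ.λ.λ.1))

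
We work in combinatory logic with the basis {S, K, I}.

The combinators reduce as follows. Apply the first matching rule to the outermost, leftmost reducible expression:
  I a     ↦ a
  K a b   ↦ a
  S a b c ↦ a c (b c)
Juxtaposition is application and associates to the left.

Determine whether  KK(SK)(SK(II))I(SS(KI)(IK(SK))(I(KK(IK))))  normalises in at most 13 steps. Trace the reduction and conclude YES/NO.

  start: KK(SK)(SK(II))I(SS(KI)(IK(SK))(I(KK(IK))))
  →1  K(SK(II))I(SS(KI)(IK(SK))(I(KK(IK))))
  →2  SK(II)(SS(KI)(IK(SK))(I(KK(IK))))
  →3  K(SS(KI)(IK(SK))(I(KK(IK))))(II(SS(KI)(IK(SK))(I(KK(IK)))))
  →4  SS(KI)(IK(SK))(I(KK(IK)))
  →5  S(IK(SK))(KI(IK(SK)))(I(KK(IK)))
  →6  IK(SK)(I(KK(IK)))(KI(IK(SK))(I(KK(IK))))
  →7  K(SK)(I(KK(IK)))(KI(IK(SK))(I(KK(IK))))
  →8  SK(KI(IK(SK))(I(KK(IK))))
  →9  SK(I(I(KK(IK))))
  →10  SK(I(KK(IK)))
  →11  SK(KK(IK))
  →12  SKK

Answer: YES — reaches normal form SKK in 12 ≤ 13 steps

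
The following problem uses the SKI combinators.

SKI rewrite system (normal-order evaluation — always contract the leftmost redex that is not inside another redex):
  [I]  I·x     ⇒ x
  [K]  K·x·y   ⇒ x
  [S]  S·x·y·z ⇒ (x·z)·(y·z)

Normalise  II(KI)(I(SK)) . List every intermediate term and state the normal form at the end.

Answer: normal form = I  (in 3 steps)

Working:
  start: II(KI)(I(SK))
  [1] I(KI)(I(SK))
  [2] KI(I(SK))
  [3] I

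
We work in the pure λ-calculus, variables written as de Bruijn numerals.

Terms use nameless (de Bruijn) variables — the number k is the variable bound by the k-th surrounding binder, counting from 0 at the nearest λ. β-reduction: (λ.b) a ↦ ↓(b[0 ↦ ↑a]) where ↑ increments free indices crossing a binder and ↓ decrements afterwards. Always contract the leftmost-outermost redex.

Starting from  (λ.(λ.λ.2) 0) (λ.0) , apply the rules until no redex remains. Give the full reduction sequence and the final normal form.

Answer: normal form = λ.λ.0  (in 2 steps)

Reduction:
  start: (λ.(λ.λ.2) 0) (λ.0)
  →1  (λ.λ.λ.0) (λ.0)
  →2  λ.λ.0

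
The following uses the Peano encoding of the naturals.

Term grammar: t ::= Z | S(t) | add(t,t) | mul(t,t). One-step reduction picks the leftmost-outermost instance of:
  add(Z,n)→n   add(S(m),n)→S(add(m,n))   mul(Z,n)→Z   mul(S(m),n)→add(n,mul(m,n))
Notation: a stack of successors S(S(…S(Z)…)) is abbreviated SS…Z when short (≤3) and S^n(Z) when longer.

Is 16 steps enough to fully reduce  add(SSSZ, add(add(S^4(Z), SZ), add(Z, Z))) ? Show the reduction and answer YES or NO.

Answer: YES — reaches normal form S^8(Z) in 16 ≤ 16 steps

Derivation:
  start: add(SSSZ, add(add(S^4(Z), SZ), add(Z, Z)))
  step 1: S(add(SSZ, add(add(S^4(Z), SZ), add(Z, Z))))
  step 2: S(S(add(SZ, add(add(S^4(Z), SZ), add(Z, Z)))))
  step 3: S(S(S(add(Z, add(add(S^4(Z), SZ), add(Z, Z))))))
  step 4: S(S(S(add(add(S^4(Z), SZ), add(Z, Z)))))
  step 5: S(S(S(add(S(add(SSSZ, SZ)), add(Z, Z)))))
  step 6: S(S(S(S(add(add(SSSZ, SZ), add(Z, Z))))))
  step 7: S(S(S(S(add(S(add(SSZ, SZ)), add(Z, Z))))))
  step 8: S(S(S(S(S(add(add(SSZ, SZ), add(Z, Z)))))))
  step 9: S(S(S(S(S(add(S(add(SZ, SZ)), add(Z, Z)))))))
  step 10: S(S(S(S(S(S(add(add(SZ, SZ), add(Z, Z))))))))
  step 11: S(S(S(S(S(S(add(S(add(Z, SZ)), add(Z, Z))))))))
  step 12: S(S(S(S(S(S(S(add(add(Z, SZ), add(Z, Z)))))))))
  step 13: S(S(S(S(S(S(S(add(SZ, add(Z, Z)))))))))
  step 14: S(S(S(S(S(S(S(S(add(Z, add(Z, Z))))))))))
  step 15: S(S(S(S(S(S(S(S(add(Z, Z)))))))))
  step 16: S^8(Z)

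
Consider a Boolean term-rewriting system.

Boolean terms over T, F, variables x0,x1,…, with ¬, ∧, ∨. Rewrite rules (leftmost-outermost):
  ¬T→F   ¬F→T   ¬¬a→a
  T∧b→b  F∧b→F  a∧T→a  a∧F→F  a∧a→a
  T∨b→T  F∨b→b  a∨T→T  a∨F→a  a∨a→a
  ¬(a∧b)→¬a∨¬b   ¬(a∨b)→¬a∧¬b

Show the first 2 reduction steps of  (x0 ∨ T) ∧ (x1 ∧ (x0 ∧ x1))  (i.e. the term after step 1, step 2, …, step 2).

  start: (x0 ∨ T) ∧ (x1 ∧ (x0 ∧ x1))
  [1] T ∧ (x1 ∧ (x0 ∧ x1))
  [2] x1 ∧ (x0 ∧ x1)

Answer: after 2 steps: x1 ∧ (x0 ∧ x1)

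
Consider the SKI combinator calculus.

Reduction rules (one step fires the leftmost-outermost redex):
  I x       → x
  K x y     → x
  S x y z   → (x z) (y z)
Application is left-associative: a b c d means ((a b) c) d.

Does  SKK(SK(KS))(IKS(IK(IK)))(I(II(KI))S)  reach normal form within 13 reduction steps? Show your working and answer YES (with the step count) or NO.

  start: SKK(SK(KS))(IKS(IK(IK)))(I(II(KI))S)
  step 1: K(SK(KS))(K(SK(KS)))(IKS(IK(IK)))(I(II(KI))S)
  step 2: SK(KS)(IKS(IK(IK)))(I(II(KI))S)
  step 3: K(IKS(IK(IK)))(KS(IKS(IK(IK))))(I(II(KI))S)
  step 4: IKS(IK(IK))(I(II(KI))S)
  step 5: KS(IK(IK))(I(II(KI))S)
  step 6: S(I(II(KI))S)
  step 7: S(II(KI)S)
  step 8: S(I(KI)S)
  step 9: S(KIS)
  step 10: SI

Answer: YES — reaches normal form SI in 10 ≤ 13 steps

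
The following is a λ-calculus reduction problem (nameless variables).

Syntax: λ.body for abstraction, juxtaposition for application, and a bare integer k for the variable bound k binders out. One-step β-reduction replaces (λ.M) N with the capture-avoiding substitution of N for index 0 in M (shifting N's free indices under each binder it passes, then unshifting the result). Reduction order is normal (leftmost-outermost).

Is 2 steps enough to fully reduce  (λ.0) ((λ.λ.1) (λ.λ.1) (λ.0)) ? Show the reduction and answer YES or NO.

  start: (λ.0) ((λ.λ.1) (λ.λ.1) (λ.0))
  [1] (λ.λ.1) (λ.λ.1) (λ.0)
  [2] (λ.λ.λ.1) (λ.0)

Answer: NO — after 2 steps the term is (λ.λ.λ.1) (λ.0), not yet normal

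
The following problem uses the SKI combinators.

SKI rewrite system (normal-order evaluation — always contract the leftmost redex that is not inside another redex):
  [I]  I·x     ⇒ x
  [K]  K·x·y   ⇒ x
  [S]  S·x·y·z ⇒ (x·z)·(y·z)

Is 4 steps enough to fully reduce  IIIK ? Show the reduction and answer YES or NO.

  start: IIIK
  →1  IIK
  →2  IK
  →3  K

Answer: YES — reaches normal form K in 3 ≤ 4 steps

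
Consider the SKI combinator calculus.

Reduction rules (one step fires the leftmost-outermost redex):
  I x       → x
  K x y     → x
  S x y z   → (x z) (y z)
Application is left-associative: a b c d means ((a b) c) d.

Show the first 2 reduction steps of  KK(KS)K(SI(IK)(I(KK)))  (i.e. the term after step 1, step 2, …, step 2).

  start: KK(KS)K(SI(IK)(I(KK)))
  [1] KK(SI(IK)(I(KK)))
  [2] K

Answer: after 2 steps: K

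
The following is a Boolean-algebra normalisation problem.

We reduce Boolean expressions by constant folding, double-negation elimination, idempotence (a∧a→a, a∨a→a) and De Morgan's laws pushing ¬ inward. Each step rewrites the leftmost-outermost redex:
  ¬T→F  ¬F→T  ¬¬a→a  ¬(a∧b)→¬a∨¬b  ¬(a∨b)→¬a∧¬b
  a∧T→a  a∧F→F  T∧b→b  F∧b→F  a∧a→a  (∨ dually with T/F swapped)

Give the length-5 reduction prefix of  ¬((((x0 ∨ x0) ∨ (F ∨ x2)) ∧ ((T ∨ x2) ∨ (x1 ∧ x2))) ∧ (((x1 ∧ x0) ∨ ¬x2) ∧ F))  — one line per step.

  start: ¬((((x0 ∨ x0) ∨ (F ∨ x2)) ∧ ((T ∨ x2) ∨ (x1 ∧ x2))) ∧ (((x1 ∧ x0) ∨ ¬x2) ∧ F))
  [1] ¬(((x0 ∨ x0) ∨ (F ∨ x2)) ∧ ((T ∨ x2) ∨ (x1 ∧ x2))) ∨ ¬(((x1 ∧ x0) ∨ ¬x2) ∧ F)
  [2] (¬((x0 ∨ x0) ∨ (F ∨ x2)) ∨ ¬((T ∨ x2) ∨ (x1 ∧ x2))) ∨ ¬(((x1 ∧ x0) ∨ ¬x2) ∧ F)
  [3] ((¬(x0 ∨ x0) ∧ ¬(F ∨ x2)) ∨ ¬((T ∨ x2) ∨ (x1 ∧ x2))) ∨ ¬(((x1 ∧ x0) ∨ ¬x2) ∧ F)
  [4] (((¬x0 ∧ ¬x0) ∧ ¬(F ∨ x2)) ∨ ¬((T ∨ x2) ∨ (x1 ∧ x2))) ∨ ¬(((x1 ∧ x0) ∨ ¬x2) ∧ F)
  [5] ((¬x0 ∧ ¬(F ∨ x2)) ∨ ¬((T ∨ x2) ∨ (x1 ∧ x2))) ∨ ¬(((x1 ∧ x0) ∨ ¬x2) ∧ F)

Answer: after 5 steps: ((¬x0 ∧ ¬(F ∨ x2)) ∨ ¬((T ∨ x2) ∨ (x1 ∧ x2))) ∨ ¬(((x1 ∧ x0) ∨ ¬x2) ∧ F)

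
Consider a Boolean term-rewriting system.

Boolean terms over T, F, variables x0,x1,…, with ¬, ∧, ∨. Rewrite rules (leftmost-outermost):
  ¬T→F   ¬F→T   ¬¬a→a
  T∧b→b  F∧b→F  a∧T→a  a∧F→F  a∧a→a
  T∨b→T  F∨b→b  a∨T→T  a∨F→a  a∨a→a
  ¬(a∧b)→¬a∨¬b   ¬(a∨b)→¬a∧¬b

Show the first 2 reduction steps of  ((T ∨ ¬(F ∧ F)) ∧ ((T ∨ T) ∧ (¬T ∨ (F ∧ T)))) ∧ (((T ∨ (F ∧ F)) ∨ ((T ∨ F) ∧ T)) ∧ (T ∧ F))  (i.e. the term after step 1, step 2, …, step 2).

  start: ((T ∨ ¬(F ∧ F)) ∧ ((T ∨ T) ∧ (¬T ∨ (F ∧ T)))) ∧ (((T ∨ (F ∧ F)) ∨ ((T ∨ F) ∧ T)) ∧ (T ∧ F))
  →1  (T ∧ ((T ∨ T) ∧ (¬T ∨ (F ∧ T)))) ∧ (((T ∨ (F ∧ F)) ∨ ((T ∨ F) ∧ T)) ∧ (T ∧ F))
  →2  ((T ∨ T) ∧ (¬T ∨ (F ∧ T))) ∧ (((T ∨ (F ∧ F)) ∨ ((T ∨ F) ∧ T)) ∧ (T ∧ F))

Answer: after 2 steps: ((T ∨ T) ∧ (¬T ∨ (F ∧ T))) ∧ (((T ∨ (F ∧ F)) ∨ ((T ∨ F) ∧ T)) ∧ (T ∧ F))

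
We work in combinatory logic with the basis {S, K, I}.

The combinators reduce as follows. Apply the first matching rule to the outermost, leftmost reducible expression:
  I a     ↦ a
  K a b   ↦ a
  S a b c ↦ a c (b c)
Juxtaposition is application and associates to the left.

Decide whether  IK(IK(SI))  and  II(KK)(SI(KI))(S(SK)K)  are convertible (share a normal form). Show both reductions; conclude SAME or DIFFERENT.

Answer: DIFFERENT — A ⇓ K(K(SI)), B ⇓ K(S(SK)K)

Reduction:
Term A:
  start: IK(IK(SI))
  step 1: K(IK(SI))
  step 2: K(K(SI))

Term B:
  start: II(KK)(SI(KI))(S(SK)K)
  step 1: I(KK)(SI(KI))(S(SK)K)
  step 2: KK(SI(KI))(S(SK)K)
  step 3: K(S(SK)K)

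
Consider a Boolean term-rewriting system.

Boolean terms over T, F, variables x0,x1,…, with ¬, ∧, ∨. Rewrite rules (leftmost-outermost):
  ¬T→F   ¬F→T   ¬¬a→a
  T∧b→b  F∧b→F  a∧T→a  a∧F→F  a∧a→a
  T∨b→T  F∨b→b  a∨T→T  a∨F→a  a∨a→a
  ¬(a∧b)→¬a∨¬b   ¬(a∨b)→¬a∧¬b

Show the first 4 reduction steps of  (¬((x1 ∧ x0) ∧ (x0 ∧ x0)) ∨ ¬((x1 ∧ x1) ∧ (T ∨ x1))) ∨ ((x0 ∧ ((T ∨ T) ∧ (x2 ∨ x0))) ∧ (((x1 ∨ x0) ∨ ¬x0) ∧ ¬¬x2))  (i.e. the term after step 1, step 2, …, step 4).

Answer: after 4 steps: (((¬x1 ∨ ¬x0) ∨ ¬x0) ∨ ¬((x1 ∧ x1) ∧ (T ∨ x1))) ∨ ((x0 ∧ ((T ∨ T) ∧ (x2 ∨ x0))) ∧ (((x1 ∨ x0) ∨ ¬x0) ∧ ¬¬x2))

Working:
  start: (¬((x1 ∧ x0) ∧ (x0 ∧ x0)) ∨ ¬((x1 ∧ x1) ∧ (T ∨ x1))) ∨ ((x0 ∧ ((T ∨ T) ∧ (x2 ∨ x0))) ∧ (((x1 ∨ x0) ∨ ¬x0) ∧ ¬¬x2))
  step 1: ((¬(x1 ∧ x0) ∨ ¬(x0 ∧ x0)) ∨ ¬((x1 ∧ x1) ∧ (T ∨ x1))) ∨ ((x0 ∧ ((T ∨ T) ∧ (x2 ∨ x0))) ∧ (((x1 ∨ x0) ∨ ¬x0) ∧ ¬¬x2))
  step 2: (((¬x1 ∨ ¬x0) ∨ ¬(x0 ∧ x0)) ∨ ¬((x1 ∧ x1) ∧ (T ∨ x1))) ∨ ((x0 ∧ ((T ∨ T) ∧ (x2 ∨ x0))) ∧ (((x1 ∨ x0) ∨ ¬x0) ∧ ¬¬x2))
  step 3: (((¬x1 ∨ ¬x0) ∨ (¬x0 ∨ ¬x0)) ∨ ¬((x1 ∧ x1) ∧ (T ∨ x1))) ∨ ((x0 ∧ ((T ∨ T) ∧ (x2 ∨ x0))) ∧ (((x1 ∨ x0) ∨ ¬x0) ∧ ¬¬x2))
  step 4: (((¬x1 ∨ ¬x0) ∨ ¬x0) ∨ ¬((x1 ∧ x1) ∧ (T ∨ x1))) ∨ ((x0 ∧ ((T ∨ T) ∧ (x2 ∨ x0))) ∧ (((x1 ∨ x0) ∨ ¬x0) ∧ ¬¬x2))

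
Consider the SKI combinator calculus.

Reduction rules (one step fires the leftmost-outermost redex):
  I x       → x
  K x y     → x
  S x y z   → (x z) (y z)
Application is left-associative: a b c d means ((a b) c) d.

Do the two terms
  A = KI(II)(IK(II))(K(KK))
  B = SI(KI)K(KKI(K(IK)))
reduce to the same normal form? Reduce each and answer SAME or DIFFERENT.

Answer: SAME — A ⇓ I, B ⇓ I

Working:
Term A:
  start: KI(II)(IK(II))(K(KK))
  →1  I(IK(II))(K(KK))
  →2  IK(II)(K(KK))
  →3  K(II)(K(KK))
  →4  II
  →5  I

Term B:
  start: SI(KI)K(KKI(K(IK)))
  →1  IK(KIK)(KKI(K(IK)))
  →2  K(KIK)(KKI(K(IK)))
  →3  KIK
  →4  I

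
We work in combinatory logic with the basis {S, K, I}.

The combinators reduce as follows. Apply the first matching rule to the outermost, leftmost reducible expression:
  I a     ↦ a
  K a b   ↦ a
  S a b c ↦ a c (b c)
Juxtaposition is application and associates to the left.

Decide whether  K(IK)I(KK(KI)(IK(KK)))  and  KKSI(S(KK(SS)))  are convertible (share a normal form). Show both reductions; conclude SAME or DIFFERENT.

Term A:
  start: K(IK)I(KK(KI)(IK(KK)))
  [1] IK(KK(KI)(IK(KK)))
  [2] K(KK(KI)(IK(KK)))
  [3] K(K(IK(KK)))
  [4] K(K(K(KK)))

Term B:
  start: KKSI(S(KK(SS)))
  [1] KI(S(KK(SS)))
  [2] I

Answer: DIFFERENT — A ⇓ K(K(K(KK))), B ⇓ I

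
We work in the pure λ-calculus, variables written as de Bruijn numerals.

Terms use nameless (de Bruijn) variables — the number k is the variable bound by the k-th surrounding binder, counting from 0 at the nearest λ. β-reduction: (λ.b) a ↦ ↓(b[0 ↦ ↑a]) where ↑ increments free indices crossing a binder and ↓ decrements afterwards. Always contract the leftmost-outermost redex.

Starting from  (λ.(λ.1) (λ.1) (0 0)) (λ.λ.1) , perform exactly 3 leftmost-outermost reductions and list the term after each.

  start: (λ.(λ.1) (λ.1) (0 0)) (λ.λ.1)
  step 1: (λ.λ.λ.1) (λ.λ.λ.1) ((λ.λ.1) (λ.λ.1))
  step 2: (λ.λ.1) ((λ.λ.1) (λ.λ.1))
  step 3: λ.(λ.λ.1) (λ.λ.1)

Answer: after 3 steps: λ.(λ.λ.1) (λ.λ.1)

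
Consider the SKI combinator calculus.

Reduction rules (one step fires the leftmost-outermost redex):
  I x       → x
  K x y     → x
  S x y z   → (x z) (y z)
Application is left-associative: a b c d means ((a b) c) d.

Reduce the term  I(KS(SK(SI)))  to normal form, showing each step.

  start: I(KS(SK(SI)))
  →1  KS(SK(SI))
  →2  S

Answer: normal form = S  (in 2 steps)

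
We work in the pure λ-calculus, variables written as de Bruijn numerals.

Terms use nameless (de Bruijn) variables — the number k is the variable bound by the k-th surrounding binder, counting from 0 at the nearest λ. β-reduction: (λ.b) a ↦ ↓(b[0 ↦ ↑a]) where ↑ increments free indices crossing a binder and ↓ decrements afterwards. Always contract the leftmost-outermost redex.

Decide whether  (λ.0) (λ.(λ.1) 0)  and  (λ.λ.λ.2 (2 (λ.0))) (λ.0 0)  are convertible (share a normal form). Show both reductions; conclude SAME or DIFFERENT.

Answer: DIFFERENT — A ⇓ λ.0, B ⇓ λ.λ.λ.0

Working:
Term A:
  start: (λ.0) (λ.(λ.1) 0)
  step 1: λ.(λ.1) 0
  step 2: λ.0

Term B:
  start: (λ.λ.λ.2 (2 (λ.0))) (λ.0 0)
  step 1: λ.λ.(λ.0 0) ((λ.0 0) (λ.0))
  step 2: λ.λ.(λ.0 0) (λ.0) ((λ.0 0) (λ.0))
  step 3: λ.λ.(λ.0) (λ.0) ((λ.0 0) (λ.0))
  step 4: λ.λ.(λ.0) ((λ.0 0) (λ.0))
  step 5: λ.λ.(λ.0 0) (λ.0)
  step 6: λ.λ.(λ.0) (λ.0)
  step 7: λ.λ.λ.0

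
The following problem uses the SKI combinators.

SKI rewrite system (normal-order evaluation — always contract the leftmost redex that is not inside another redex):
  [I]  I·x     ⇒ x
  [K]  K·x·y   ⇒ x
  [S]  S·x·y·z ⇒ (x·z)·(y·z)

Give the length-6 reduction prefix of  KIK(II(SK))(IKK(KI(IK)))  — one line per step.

Answer: after 6 steps: SKK

Reduction:
  start: KIK(II(SK))(IKK(KI(IK)))
  →1  I(II(SK))(IKK(KI(IK)))
  →2  II(SK)(IKK(KI(IK)))
  →3  I(SK)(IKK(KI(IK)))
  →4  SK(IKK(KI(IK)))
  →5  SK(KK(KI(IK)))
  →6  SKK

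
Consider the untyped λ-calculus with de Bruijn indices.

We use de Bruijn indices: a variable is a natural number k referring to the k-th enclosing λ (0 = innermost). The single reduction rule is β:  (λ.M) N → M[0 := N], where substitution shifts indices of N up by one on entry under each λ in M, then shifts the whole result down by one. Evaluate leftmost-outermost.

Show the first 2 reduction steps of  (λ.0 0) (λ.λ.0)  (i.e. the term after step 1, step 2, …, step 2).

  start: (λ.0 0) (λ.λ.0)
  step 1: (λ.λ.0) (λ.λ.0)
  step 2: λ.0

Answer: after 2 steps: λ.0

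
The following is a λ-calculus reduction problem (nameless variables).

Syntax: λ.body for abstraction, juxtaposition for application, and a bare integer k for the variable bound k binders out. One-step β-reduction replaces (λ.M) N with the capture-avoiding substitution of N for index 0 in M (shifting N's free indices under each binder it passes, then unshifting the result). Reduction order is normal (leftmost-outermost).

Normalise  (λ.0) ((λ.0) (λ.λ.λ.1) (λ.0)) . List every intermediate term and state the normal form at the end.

  start: (λ.0) ((λ.0) (λ.λ.λ.1) (λ.0))
  [1] (λ.0) (λ.λ.λ.1) (λ.0)
  [2] (λ.λ.λ.1) (λ.0)
  [3] λ.λ.1

Answer: normal form = λ.λ.1  (in 3 steps)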